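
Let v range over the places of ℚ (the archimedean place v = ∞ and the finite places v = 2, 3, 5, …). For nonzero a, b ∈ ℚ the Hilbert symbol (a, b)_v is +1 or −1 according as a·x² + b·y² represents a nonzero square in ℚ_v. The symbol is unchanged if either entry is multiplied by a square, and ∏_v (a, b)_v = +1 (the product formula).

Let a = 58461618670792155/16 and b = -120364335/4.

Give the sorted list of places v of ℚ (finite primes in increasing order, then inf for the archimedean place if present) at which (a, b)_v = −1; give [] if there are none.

[5, 17]

(a, b) ≡ (595, -1615) mod (ℚ^×)²; places V = {2, 3, 5, 7, 13, 17, 19, ∞}.
(a,b)_13: α=4, u≡4; β=2, v≡4 (mod 13); (4|13)=+1, (4|13)=+1; sign (−1)^0·+1^2·+1^4 = +1.
(a,b)_5: α=1, u≡1; β=1, v≡2 (mod 5); (1|5)=+1, (2|5)=-1; sign (−1)^0·+1^1·-1^1 = -1.
(a,b)_7: α=7, u≡1; β=2, v≡1 (mod 7); (1|7)=+1, (1|7)=+1; sign (−1)^0·+1^2·+1^7 = +1.
(a,b)_19: α=2, u≡17; β=1, v≡18 (mod 19); (17|19)=+1, (18|19)=-1; sign (−1)^0·+1^1·-1^2 = +1.
(a,b)_2: α=-4, β=-2; u≡3, v≡1 (mod 8); ε(u)ε(v)=1·0, αω(v)=-4·0, βω(u)=-2·1; sum ≡ 0  ⇒  +1.
(a,b)_3: α=4, u≡1; β=2, v≡2 (mod 3); (1|3)=+1, (2|3)=-1; sign (−1)^0·+1^2·-1^4 = +1.
(a,b)_17: α=1, u≡8; β=1, v≡6 (mod 17); (8|17)=+1, (6|17)=-1; sign (−1)^0·+1^1·-1^1 = -1.
(a,b)_∞: sgn(595)=+, sgn(-1615)=−, so +1.
|Ram(595, -1615)| = 2, even; anisotropic at {5, 17}.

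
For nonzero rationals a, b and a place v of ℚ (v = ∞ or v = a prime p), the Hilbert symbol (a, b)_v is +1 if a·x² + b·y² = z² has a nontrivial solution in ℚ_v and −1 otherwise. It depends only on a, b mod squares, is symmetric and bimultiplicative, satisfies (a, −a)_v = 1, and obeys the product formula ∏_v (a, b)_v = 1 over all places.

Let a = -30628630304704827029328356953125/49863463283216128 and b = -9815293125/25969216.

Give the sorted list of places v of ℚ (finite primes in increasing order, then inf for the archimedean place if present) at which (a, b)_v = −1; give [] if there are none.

[7, 17, 23, inf]

(a, b) ≡ (-19635, -14421) mod (ℚ^×)²; places V = {2, 3, 5, 7, 11, 13, 17, 19, 23, ∞}.
(a,b)_17: α=7, u≡9; β=0, v≡14 (mod 17); (9|17)=+1, (14|17)=-1; sign (−1)^0·+1^0·-1^7 = -1.
(a,b)_13: α=-6, u≡5; β=-2, v≡3 (mod 13); (5|13)=-1, (3|13)=+1; sign (−1)^0·-1^-2·+1^-6 = +1.
(a,b)_5: α=7, u≡2; β=4, v≡1 (mod 5); (2|5)=-1, (1|5)=+1; sign (−1)^0·-1^4·+1^7 = +1.
(a,b)_19: α=4, u≡9; β=1, v≡4 (mod 19); (9|19)=+1, (4|19)=+1; sign (−1)^0·+1^1·+1^4 = +1.
(a,b)_3: α=9, u≡1; β=3, v≡2 (mod 3); (1|3)=+1, (2|3)=-1; sign (−1)^1·+1^3·-1^9 = +1.
(a,b)_7: α=-9, u≡1; β=-4, v≡6 (mod 7); (1|7)=+1, (6|7)=-1; sign (−1)^0·+1^-4·-1^-9 = -1.
(a,b)_23: α=4, u≡20; β=1, v≡22 (mod 23); (20|23)=-1, (22|23)=-1; sign (−1)^0·-1^1·-1^4 = -1.
(a,b)_∞: sgn(-19635)=−, sgn(-14421)=−, so -1.
(a,b)_11: α=3, u≡8; β=3, v≡4 (mod 11); (8|11)=-1, (4|11)=+1; sign (−1)^1·-1^3·+1^3 = +1.
(a,b)_2: α=-8, β=-6; u≡5, v≡3 (mod 8); ε(u)ε(v)=0·1, αω(v)=-8·1, βω(u)=-6·1; sum ≡ 0  ⇒  +1.
(-19635, -14421 / ℚ) ramifies at {7, 17, 23, ∞}: a division algebra.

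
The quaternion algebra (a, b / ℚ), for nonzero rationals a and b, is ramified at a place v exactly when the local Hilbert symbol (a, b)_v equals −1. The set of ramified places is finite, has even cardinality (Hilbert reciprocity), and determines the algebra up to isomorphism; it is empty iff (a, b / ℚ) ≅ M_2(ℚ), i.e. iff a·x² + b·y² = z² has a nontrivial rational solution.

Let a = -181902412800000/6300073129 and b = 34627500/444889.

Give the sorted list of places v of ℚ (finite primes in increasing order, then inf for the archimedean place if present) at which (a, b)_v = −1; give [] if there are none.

(a, b) ≡ (-30, 19) mod (ℚ^×)²; places V = {2, 3, 5, 7, 17, 19, 23, 29, ∞}.
(a,b)_19: α=2, u≡13; β=1, v≡5 (mod 19); (13|19)=-1, (5|19)=+1; sign (−1)^0·-1^1·+1^2 = -1.
(a,b)_2: α=13, β=2; u≡1, v≡3 (mod 8); ε(u)ε(v)=0·1, αω(v)=13·1, βω(u)=2·0; sum ≡ 1  ⇒  -1.
(a,b)_17: α=-2, u≡2; β=0, v≡4 (mod 17); (2|17)=+1, (4|17)=+1; sign (−1)^0·+1^0·+1^-2 = +1.
(a,b)_7: α=-2, u≡3; β=0, v≡3 (mod 7); (3|7)=-1, (3|7)=-1; sign (−1)^0·-1^0·-1^-2 = +1.
(a,b)_∞: sgn(-30)=−, sgn(19)=+, so +1.
(a,b)_23: α=-2, u≡6; β=-2, v≡15 (mod 23); (6|23)=+1, (15|23)=-1; sign (−1)^0·+1^-2·-1^-2 = +1.
(a,b)_3: α=9, u≡2; β=6, v≡1 (mod 3); (2|3)=-1, (1|3)=+1; sign (−1)^0·-1^6·+1^9 = +1.
(a,b)_5: α=5, u≡1; β=4, v≡1 (mod 5); (1|5)=+1, (1|5)=+1; sign (−1)^0·+1^4·+1^5 = +1.
(a,b)_29: α=-2, u≡9; β=-2, v≡3 (mod 29); (9|29)=+1, (3|29)=-1; sign (−1)^0·+1^-2·-1^-2 = +1.
|Ram(-30, 19)| = 2, even; anisotropic at {2, 19}.

[2, 19]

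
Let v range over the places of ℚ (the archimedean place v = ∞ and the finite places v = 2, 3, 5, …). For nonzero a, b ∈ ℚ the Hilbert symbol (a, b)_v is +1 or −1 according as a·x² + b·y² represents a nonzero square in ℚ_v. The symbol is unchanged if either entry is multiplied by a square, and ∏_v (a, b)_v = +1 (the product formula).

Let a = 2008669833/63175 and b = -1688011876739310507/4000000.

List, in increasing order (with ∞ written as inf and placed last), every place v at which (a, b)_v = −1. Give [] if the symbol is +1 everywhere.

(a, b) ≡ (238119, -187) mod (ℚ^×)²; places V = {2, 3, 5, 7, 11, 17, 19, 23, 29, ∞}.
(a,b)_17: α=1, u≡15; β=3, v≡5 (mod 17); (15|17)=+1, (5|17)=-1; sign (−1)^0·+1^3·-1^1 = -1.
(a,b)_29: α=1, u≡5; β=2, v≡16 (mod 29); (5|29)=+1, (16|29)=+1; sign (−1)^0·+1^2·+1^1 = +1.
(a,b)_7: α=-1, u≡1; β=4, v≡1 (mod 7); (1|7)=+1, (1|7)=+1; sign (−1)^0·+1^4·+1^-1 = +1.
(a,b)_11: α=0, u≡8; β=1, v≡1 (mod 11); (8|11)=-1, (1|11)=+1; sign (−1)^0·-1^1·+1^0 = -1.
(a,b)_3: α=11, u≡2; β=4, v≡2 (mod 3); (2|3)=-1, (2|3)=-1; sign (−1)^0·-1^4·-1^11 = -1.
(a,b)_∞: sgn(238119)=+, sgn(-187)=−, so +1.
(a,b)_5: α=-2, u≡4; β=-6, v≡3 (mod 5); (4|5)=+1, (3|5)=-1; sign (−1)^0·+1^-6·-1^-2 = +1.
(a,b)_19: α=-2, u≡9; β=2, v≡14 (mod 19); (9|19)=+1, (14|19)=-1; sign (−1)^0·+1^2·-1^-2 = +1.
(a,b)_23: α=1, u≡6; β=2, v≡20 (mod 23); (6|23)=+1, (20|23)=-1; sign (−1)^0·+1^2·-1^1 = -1.
(a,b)_2: α=0, β=-8; u≡7, v≡5 (mod 8); ε(u)ε(v)=1·0, αω(v)=0·1, βω(u)=-8·0; sum ≡ 0  ⇒  +1.
(238119, -187 / ℚ) ramifies at {3, 11, 17, 23}: a division algebra.

[3, 11, 17, 23]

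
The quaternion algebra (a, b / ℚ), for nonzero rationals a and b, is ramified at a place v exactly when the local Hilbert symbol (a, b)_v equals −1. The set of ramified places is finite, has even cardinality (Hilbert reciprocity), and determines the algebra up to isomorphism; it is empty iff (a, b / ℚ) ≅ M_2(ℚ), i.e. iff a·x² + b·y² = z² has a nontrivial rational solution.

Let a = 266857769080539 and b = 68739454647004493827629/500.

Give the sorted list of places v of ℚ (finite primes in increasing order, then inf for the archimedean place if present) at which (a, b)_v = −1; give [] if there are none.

Mod squares: a ≡ 51, b ≡ 21945. Check v ∈ {∞, 2, 3, 5, 7, 11, 13, 17, 19}.
v=19: a=19^2·(≡8), b=19^3·(≡2) mod 19; (8|19)=-1, (2|19)=-1; (−1)^{2·3·9}·(-1)^3·(-1)^2 = -1.
v=3: a=3^7·(≡2), b=3^13·(≡1) mod 3; (2|3)=-1, (1|3)=+1; (−1)^{7·13·1}·(-1)^13·(+1)^7 = +1.
v=∞: 51 > 0 and 21945 > 0  ⇒  (a,b)_∞ = +1.
v=5: a=5^0·(≡4), b=5^-3·(≡1) mod 5; (4|5)=+1, (1|5)=+1; (−1)^{0·-3·2}·(+1)^-3·(+1)^0 = +1.
v=7: a=7^6·(≡1), b=7^11·(≡6) mod 7; (1|7)=+1, (6|7)=-1; (−1)^{6·11·3}·(+1)^11·(-1)^6 = +1.
v=11: a=11^0·(≡10), b=11^1·(≡5) mod 11; (10|11)=-1, (5|11)=+1; (−1)^{0·1·5}·(-1)^1·(+1)^0 = -1.
v=13: a=13^2·(≡10), b=13^0·(≡4) mod 13; (10|13)=+1, (4|13)=+1; (−1)^{2·0·6}·(+1)^0·(+1)^2 = +1.
v=17: a=17^1·(≡12), b=17^2·(≡4) mod 17; (12|17)=-1, (4|17)=+1; (−1)^{1·2·8}·(-1)^2·(+1)^1 = +1.
v=2: v_2(a)=0, v_2(b)=-2; units ≡ 3, 1 (mod 8); ε·ε+αω+βω = 1·0+0·0+-2·1 ≡ 0  ⇒  (a,b)_2 = +1.
(51, 21945 / ℚ) ramifies at {11, 19}: a division algebra.

[11, 19]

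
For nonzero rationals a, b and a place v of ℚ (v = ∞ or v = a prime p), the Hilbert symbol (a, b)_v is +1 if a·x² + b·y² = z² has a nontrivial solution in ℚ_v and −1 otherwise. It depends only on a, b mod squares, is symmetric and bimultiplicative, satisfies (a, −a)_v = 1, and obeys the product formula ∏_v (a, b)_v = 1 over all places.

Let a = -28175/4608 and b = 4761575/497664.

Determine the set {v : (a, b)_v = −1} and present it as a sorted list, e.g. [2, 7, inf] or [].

[2, 3]

Mod squares: a ≡ -46, b ≡ 138. Check v ∈ {∞, 2, 3, 5, 7, 13, 23}.
v=∞: -46 < 0 and 138 > 0  ⇒  (a,b)_∞ = +1.
v=13: a=13^0·(≡8), b=13^2·(≡11) mod 13; (8|13)=-1, (11|13)=-1; (−1)^{0·2·6}·(-1)^2·(-1)^0 = +1.
v=7: a=7^2·(≡3), b=7^2·(≡6) mod 7; (3|7)=-1, (6|7)=-1; (−1)^{2·2·3}·(-1)^2·(-1)^2 = +1.
v=2: v_2(a)=-9, v_2(b)=-11; units ≡ 1, 5 (mod 8); ε·ε+αω+βω = 0·0+-9·1+-11·0 ≡ 1  ⇒  (a,b)_2 = -1.
v=5: a=5^2·(≡1), b=5^2·(≡2) mod 5; (1|5)=+1, (2|5)=-1; (−1)^{2·2·2}·(+1)^2·(-1)^2 = +1.
v=23: a=23^1·(≡5), b=23^1·(≡9) mod 23; (5|23)=-1, (9|23)=+1; (−1)^{1·1·11}·(-1)^1·(+1)^1 = +1.
v=3: a=3^-2·(≡2), b=3^-5·(≡1) mod 3; (2|3)=-1, (1|3)=+1; (−1)^{-2·-5·1}·(-1)^-5·(+1)^-2 = -1.
Ram(-46, 138) = {2, 3}; no ℚ_2-point on the conic.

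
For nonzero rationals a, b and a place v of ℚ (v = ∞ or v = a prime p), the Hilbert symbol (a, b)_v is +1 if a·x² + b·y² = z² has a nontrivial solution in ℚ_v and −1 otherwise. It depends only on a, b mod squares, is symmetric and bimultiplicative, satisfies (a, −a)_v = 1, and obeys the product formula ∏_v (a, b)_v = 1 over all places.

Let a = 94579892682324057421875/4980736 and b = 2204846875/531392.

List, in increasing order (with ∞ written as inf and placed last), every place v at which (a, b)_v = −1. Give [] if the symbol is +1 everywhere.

[5, 23]

(a, b) ≡ (3553, 13685) mod (ℚ^×)²; places V = {2, 3, 5, 7, 11, 17, 19, 23, ∞}.
(a,b)_23: α=0, u≡17; β=-1, v≡5 (mod 23); (17|23)=-1, (5|23)=-1; sign (−1)^0·-1^-1·-1^0 = -1.
(a,b)_17: α=5, u≡5; β=1, v≡14 (mod 17); (5|17)=-1, (14|17)=-1; sign (−1)^0·-1^1·-1^5 = +1.
(a,b)_11: α=5, u≡5; β=2, v≡3 (mod 11); (5|11)=+1, (3|11)=+1; sign (−1)^0·+1^2·+1^5 = +1.
(a,b)_19: α=-1, u≡11; β=-2, v≡5 (mod 19); (11|19)=+1, (5|19)=+1; sign (−1)^0·+1^-2·+1^-1 = +1.
(a,b)_3: α=2, u≡1; β=0, v≡2 (mod 3); (1|3)=+1, (2|3)=-1; sign (−1)^0·+1^0·-1^2 = +1.
(a,b)_5: α=8, u≡2; β=5, v≡3 (mod 5); (2|5)=-1, (3|5)=-1; sign (−1)^0·-1^5·-1^8 = -1.
(a,b)_7: α=6, u≡2; β=3, v≡4 (mod 7); (2|7)=+1, (4|7)=+1; sign (−1)^0·+1^3·+1^6 = +1.
(a,b)_∞: sgn(3553)=+, sgn(13685)=+, so +1.
(a,b)_2: α=-18, β=-6; u≡1, v≡5 (mod 8); ε(u)ε(v)=0·0, αω(v)=-18·1, βω(u)=-6·0; sum ≡ 0  ⇒  +1.
|Ram(3553, 13685)| = 2, even; anisotropic at {5, 23}.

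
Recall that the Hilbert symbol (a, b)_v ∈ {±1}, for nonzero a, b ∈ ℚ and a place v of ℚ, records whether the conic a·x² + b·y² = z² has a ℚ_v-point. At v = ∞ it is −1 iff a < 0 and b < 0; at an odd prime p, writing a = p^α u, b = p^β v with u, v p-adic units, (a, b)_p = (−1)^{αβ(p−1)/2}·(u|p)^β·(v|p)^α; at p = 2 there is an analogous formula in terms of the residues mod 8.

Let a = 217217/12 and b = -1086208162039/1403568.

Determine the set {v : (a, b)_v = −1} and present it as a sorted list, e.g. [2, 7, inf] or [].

(a, b) ≡ (13299, -93) mod (ℚ^×)²; places V = {2, 3, 7, 11, 13, 17, 19, 31, ∞}.
(a,b)_7: α=2, u≡6; β=2, v≡5 (mod 7); (6|7)=-1, (5|7)=-1; sign (−1)^0·-1^2·-1^2 = +1.
(a,b)_11: α=1, u≡2; β=4, v≡10 (mod 11); (2|11)=-1, (10|11)=-1; sign (−1)^0·-1^4·-1^1 = -1.
(a,b)_∞: sgn(13299)=+, sgn(-93)=−, so +1.
(a,b)_2: α=-2, β=-4; u≡3, v≡3 (mod 8); ε(u)ε(v)=1·1, αω(v)=-2·1, βω(u)=-4·1; sum ≡ 1  ⇒  -1.
(a,b)_19: α=0, u≡15; β=-2, v≡18 (mod 19); (15|19)=-1, (18|19)=-1; sign (−1)^0·-1^-2·-1^0 = +1.
(a,b)_13: α=1, u≡9; β=2, v≡7 (mod 13); (9|13)=+1, (7|13)=-1; sign (−1)^0·+1^2·-1^1 = -1.
(a,b)_31: α=1, u≡13; β=1, v≡1 (mod 31); (13|31)=-1, (1|31)=+1; sign (−1)^1·-1^1·+1^1 = +1.
(a,b)_17: α=0, u≡12; β=2, v≡9 (mod 17); (12|17)=-1, (9|17)=+1; sign (−1)^0·-1^2·+1^0 = +1.
(a,b)_3: α=-1, u≡2; β=-5, v≡2 (mod 3); (2|3)=-1, (2|3)=-1; sign (−1)^1·-1^-5·-1^-1 = -1.
(13299, -93 / ℚ) ramifies at {2, 3, 11, 13}: a division algebra.

[2, 3, 11, 13]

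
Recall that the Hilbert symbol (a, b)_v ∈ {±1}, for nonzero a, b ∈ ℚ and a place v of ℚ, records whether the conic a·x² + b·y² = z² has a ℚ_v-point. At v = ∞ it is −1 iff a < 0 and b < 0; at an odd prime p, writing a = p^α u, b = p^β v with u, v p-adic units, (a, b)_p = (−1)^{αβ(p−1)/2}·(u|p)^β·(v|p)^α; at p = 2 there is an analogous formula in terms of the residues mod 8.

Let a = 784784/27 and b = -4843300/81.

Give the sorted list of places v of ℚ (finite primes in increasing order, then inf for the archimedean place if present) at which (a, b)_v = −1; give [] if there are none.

(a, b) ≡ (3003, -48433) mod (ℚ^×)²; places V = {2, 3, 5, 7, 11, 13, 17, 37, ∞}.
(a,b)_∞: sgn(3003)=+, sgn(-48433)=−, so +1.
(a,b)_13: α=1, u≡9; β=0, v≡2 (mod 13); (9|13)=+1, (2|13)=-1; sign (−1)^0·+1^0·-1^1 = -1.
(a,b)_5: α=0, u≡2; β=2, v≡3 (mod 5); (2|5)=-1, (3|5)=-1; sign (−1)^0·-1^2·-1^0 = +1.
(a,b)_2: α=4, β=2; u≡3, v≡7 (mod 8); ε(u)ε(v)=1·1, αω(v)=4·0, βω(u)=2·1; sum ≡ 1  ⇒  -1.
(a,b)_11: α=1, u≡4; β=1, v≡2 (mod 11); (4|11)=+1, (2|11)=-1; sign (−1)^1·+1^1·-1^1 = +1.
(a,b)_17: α=0, u≡3; β=1, v≡12 (mod 17); (3|17)=-1, (12|17)=-1; sign (−1)^0·-1^1·-1^0 = -1.
(a,b)_37: α=0, u≡6; β=1, v≡22 (mod 37); (6|37)=-1, (22|37)=-1; sign (−1)^0·-1^1·-1^0 = -1.
(a,b)_3: α=-3, u≡2; β=-4, v≡2 (mod 3); (2|3)=-1, (2|3)=-1; sign (−1)^0·-1^-4·-1^-3 = -1.
(a,b)_7: α=3, u≡1; β=1, v≡2 (mod 7); (1|7)=+1, (2|7)=+1; sign (−1)^1·+1^1·+1^3 = -1.
Ram(3003, -48433) = {2, 3, 7, 13, 17, 37}; no ℚ_2-point on the conic.

[2, 3, 7, 13, 17, 37]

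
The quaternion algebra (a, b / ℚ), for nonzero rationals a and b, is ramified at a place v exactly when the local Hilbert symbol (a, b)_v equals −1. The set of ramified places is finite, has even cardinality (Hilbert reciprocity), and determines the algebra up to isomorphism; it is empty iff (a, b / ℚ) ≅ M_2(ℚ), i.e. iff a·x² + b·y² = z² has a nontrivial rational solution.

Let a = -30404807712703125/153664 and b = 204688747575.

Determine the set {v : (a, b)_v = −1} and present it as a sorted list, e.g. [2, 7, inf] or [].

(a, b) ≡ (-26013, 11687) mod (ℚ^×)²; places V = {2, 3, 5, 7, 13, 23, 29, 31, ∞}.
(a,b)_29: α=1, u≡26; β=1, v≡18 (mod 29); (26|29)=-1, (18|29)=-1; sign (−1)^0·-1^1·-1^1 = +1.
(a,b)_5: α=6, u≡3; β=2, v≡3 (mod 5); (3|5)=-1, (3|5)=-1; sign (−1)^0·-1^2·-1^6 = +1.
(a,b)_23: α=1, u≡14; β=0, v≡3 (mod 23); (14|23)=-1, (3|23)=+1; sign (−1)^0·-1^0·+1^1 = +1.
(a,b)_7: α=-4, u≡5; β=0, v≡4 (mod 7); (5|7)=-1, (4|7)=+1; sign (−1)^0·-1^0·+1^-4 = +1.
(a,b)_31: α=4, u≡15; β=3, v≡16 (mod 31); (15|31)=-1, (16|31)=+1; sign (−1)^0·-1^3·+1^4 = -1.
(a,b)_∞: sgn(-26013)=−, sgn(11687)=+, so +1.
(a,b)_13: α=1, u≡9; β=1, v≡2 (mod 13); (9|13)=+1, (2|13)=-1; sign (−1)^0·+1^1·-1^1 = -1.
(a,b)_2: α=-6, β=0; u≡3, v≡7 (mod 8); ε(u)ε(v)=1·1, αω(v)=-6·0, βω(u)=0·1; sum ≡ 1  ⇒  -1.
(a,b)_3: α=5, u≡2; β=6, v≡2 (mod 3); (2|3)=-1, (2|3)=-1; sign (−1)^0·-1^6·-1^5 = -1.
|Ram(-26013, 11687)| = 4, even; anisotropic at {2, 3, 13, 31}.

[2, 3, 13, 31]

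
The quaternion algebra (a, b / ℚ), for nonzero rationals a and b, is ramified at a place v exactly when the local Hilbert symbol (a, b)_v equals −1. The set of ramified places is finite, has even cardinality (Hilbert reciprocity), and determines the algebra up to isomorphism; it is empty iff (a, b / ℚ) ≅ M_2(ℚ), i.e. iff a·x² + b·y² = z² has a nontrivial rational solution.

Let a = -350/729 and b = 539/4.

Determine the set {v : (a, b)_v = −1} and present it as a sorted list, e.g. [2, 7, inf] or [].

[2, 11]

(a, b) ≡ (-14, 11) mod (ℚ^×)²; places V = {2, 3, 5, 7, 11, ∞}.
(a,b)_3: α=-6, u≡1; β=0, v≡2 (mod 3); (1|3)=+1, (2|3)=-1; sign (−1)^0·+1^0·-1^-6 = +1.
(a,b)_11: α=0, u≡8; β=1, v≡4 (mod 11); (8|11)=-1, (4|11)=+1; sign (−1)^0·-1^1·+1^0 = -1.
(a,b)_5: α=2, u≡4; β=0, v≡1 (mod 5); (4|5)=+1, (1|5)=+1; sign (−1)^0·+1^0·+1^2 = +1.
(a,b)_∞: sgn(-14)=−, sgn(11)=+, so +1.
(a,b)_2: α=1, β=-2; u≡1, v≡3 (mod 8); ε(u)ε(v)=0·1, αω(v)=1·1, βω(u)=-2·0; sum ≡ 1  ⇒  -1.
(a,b)_7: α=1, u≡6; β=2, v≡1 (mod 7); (6|7)=-1, (1|7)=+1; sign (−1)^0·-1^2·+1^1 = +1.
(-14, 11 / ℚ) ramifies at {2, 11}: a division algebra.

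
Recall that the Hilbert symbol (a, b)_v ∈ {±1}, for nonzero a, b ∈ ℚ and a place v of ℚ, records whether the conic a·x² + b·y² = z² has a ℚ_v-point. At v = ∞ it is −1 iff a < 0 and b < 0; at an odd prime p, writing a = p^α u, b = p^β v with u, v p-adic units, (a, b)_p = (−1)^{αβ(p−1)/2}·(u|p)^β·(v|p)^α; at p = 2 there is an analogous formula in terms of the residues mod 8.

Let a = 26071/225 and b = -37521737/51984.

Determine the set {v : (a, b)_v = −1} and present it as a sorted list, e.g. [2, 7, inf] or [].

Mod squares: a ≡ 31, b ≡ -1073. Check v ∈ {∞, 2, 3, 5, 11, 17, 19, 29, 31, 37}.
v=19: a=19^0·(≡18), b=19^-2·(≡3) mod 19; (18|19)=-1, (3|19)=-1; (−1)^{0·-2·9}·(-1)^-2·(-1)^0 = +1.
v=17: a=17^0·(≡11), b=17^2·(≡2) mod 17; (11|17)=-1, (2|17)=+1; (−1)^{0·2·8}·(-1)^2·(+1)^0 = +1.
v=11: a=11^0·(≡9), b=11^2·(≡9) mod 11; (9|11)=+1, (9|11)=+1; (−1)^{0·2·5}·(+1)^2·(+1)^0 = +1.
v=31: a=31^1·(≡16), b=31^0·(≡27) mod 31; (16|31)=+1, (27|31)=-1; (−1)^{1·0·15}·(+1)^0·(-1)^1 = -1.
v=37: a=37^0·(≡20), b=37^1·(≡5) mod 37; (20|37)=-1, (5|37)=-1; (−1)^{0·1·18}·(-1)^1·(-1)^0 = -1.
v=3: a=3^-2·(≡1), b=3^-2·(≡1) mod 3; (1|3)=+1, (1|3)=+1; (−1)^{-2·-2·1}·(+1)^-2·(+1)^-2 = +1.
v=2: v_2(a)=0, v_2(b)=-4; units ≡ 7, 7 (mod 8); ε·ε+αω+βω = 1·1+0·0+-4·0 ≡ 1  ⇒  (a,b)_2 = -1.
v=∞: 31 > 0 and -1073 < 0  ⇒  (a,b)_∞ = +1.
v=29: a=29^2·(≡8), b=29^1·(≡17) mod 29; (8|29)=-1, (17|29)=-1; (−1)^{2·1·14}·(-1)^1·(-1)^2 = -1.
v=5: a=5^-2·(≡4), b=5^0·(≡2) mod 5; (4|5)=+1, (2|5)=-1; (−1)^{-2·0·2}·(+1)^0·(-1)^-2 = +1.
|Ram(31, -1073)| = 4, even; anisotropic at {2, 29, 31, 37}.

[2, 29, 31, 37]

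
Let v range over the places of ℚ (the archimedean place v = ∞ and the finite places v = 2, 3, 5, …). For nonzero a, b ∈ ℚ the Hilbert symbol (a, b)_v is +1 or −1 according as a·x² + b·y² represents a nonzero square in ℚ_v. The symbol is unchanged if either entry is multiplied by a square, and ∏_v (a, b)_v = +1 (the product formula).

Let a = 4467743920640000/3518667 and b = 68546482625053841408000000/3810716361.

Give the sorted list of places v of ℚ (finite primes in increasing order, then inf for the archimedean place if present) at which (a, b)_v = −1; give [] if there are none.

[2, 3, 11, 13, 17, 23]

Mod squares: a ≡ 12903, b ≡ 182. Check v ∈ {∞, 2, 3, 5, 7, 11, 13, 17, 19, 23}.
v=∞: 12903 > 0 and 182 > 0  ⇒  (a,b)_∞ = +1.
v=19: a=19^-4·(≡13), b=19^-6·(≡16) mod 19; (13|19)=-1, (16|19)=+1; (−1)^{-4·-6·9}·(-1)^-6·(+1)^-4 = +1.
v=5: a=5^4·(≡2), b=5^6·(≡2) mod 5; (2|5)=-1, (2|5)=-1; (−1)^{4·6·2}·(-1)^6·(-1)^4 = +1.
v=11: a=11^1·(≡2), b=11^2·(≡2) mod 11; (2|11)=-1, (2|11)=-1; (−1)^{1·2·5}·(-1)^2·(-1)^1 = -1.
v=7: a=7^4·(≡4), b=7^7·(≡5) mod 7; (4|7)=+1, (5|7)=-1; (−1)^{4·7·3}·(+1)^7·(-1)^4 = +1.
v=17: a=17^1·(≡7), b=17^2·(≡14) mod 17; (7|17)=-1, (14|17)=-1; (−1)^{1·2·8}·(-1)^2·(-1)^1 = -1.
v=13: a=13^2·(≡11), b=13^3·(≡9) mod 13; (11|13)=-1, (9|13)=+1; (−1)^{2·3·6}·(-1)^3·(+1)^2 = -1.
v=2: v_2(a)=12, v_2(b)=17; units ≡ 7, 3 (mod 8); ε·ε+αω+βω = 1·1+12·1+17·0 ≡ 1  ⇒  (a,b)_2 = -1.
v=3: a=3^-3·(≡2), b=3^-4·(≡2) mod 3; (2|3)=-1, (2|3)=-1; (−1)^{-3·-4·1}·(-1)^-4·(-1)^-3 = -1.
v=23: a=23^1·(≡6), b=23^2·(≡20) mod 23; (6|23)=+1, (20|23)=-1; (−1)^{1·2·11}·(+1)^2·(-1)^1 = -1.
(12903, 182 / ℚ) ramifies at {2, 3, 11, 13, 17, 23}: a division algebra.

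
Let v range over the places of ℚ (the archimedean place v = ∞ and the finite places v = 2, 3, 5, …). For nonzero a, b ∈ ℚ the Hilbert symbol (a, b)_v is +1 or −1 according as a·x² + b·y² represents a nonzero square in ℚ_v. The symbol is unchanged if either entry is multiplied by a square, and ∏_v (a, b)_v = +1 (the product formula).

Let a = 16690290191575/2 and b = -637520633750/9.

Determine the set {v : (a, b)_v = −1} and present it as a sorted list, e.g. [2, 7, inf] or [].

[2, 7, 11, 17, 41, 43]

Mod squares: a ≡ 779246, b ≡ -3529526. Check v ∈ {∞, 2, 3, 5, 7, 11, 13, 17, 41, 43}.
v=∞: 779246 > 0 and -3529526 < 0  ⇒  (a,b)_∞ = +1.
v=13: a=13^1·(≡4), b=13^1·(≡1) mod 13; (4|13)=+1, (1|13)=+1; (−1)^{1·1·6}·(+1)^1·(+1)^1 = +1.
v=3: a=3^0·(≡2), b=3^-2·(≡1) mod 3; (2|3)=-1, (1|3)=+1; (−1)^{0·-2·1}·(-1)^-2·(+1)^0 = +1.
v=41: a=41^1·(≡33), b=41^1·(≡22) mod 41; (33|41)=+1, (22|41)=-1; (−1)^{1·1·20}·(+1)^1·(-1)^1 = -1.
v=17: a=17^3·(≡3), b=17^2·(≡7) mod 17; (3|17)=-1, (7|17)=-1; (−1)^{3·2·8}·(-1)^2·(-1)^3 = -1.
v=7: a=7^2·(≡3), b=7^1·(≡5) mod 7; (3|7)=-1, (5|7)=-1; (−1)^{2·1·3}·(-1)^1·(-1)^2 = -1.
v=2: v_2(a)=-1, v_2(b)=1; units ≡ 7, 5 (mod 8); ε·ε+αω+βω = 1·0+-1·1+1·0 ≡ 1  ⇒  (a,b)_2 = -1.
v=5: a=5^2·(≡4), b=5^4·(≡4) mod 5; (4|5)=+1, (4|5)=+1; (−1)^{2·4·2}·(+1)^4·(+1)^2 = +1.
v=11: a=11^2·(≡7), b=11^1·(≡1) mod 11; (7|11)=-1, (1|11)=+1; (−1)^{2·1·5}·(-1)^1·(+1)^2 = -1.
v=43: a=43^1·(≡30), b=43^1·(≡33) mod 43; (30|43)=-1, (33|43)=-1; (−1)^{1·1·21}·(-1)^1·(-1)^1 = -1.
(779246, -3529526 / ℚ) ramifies at {2, 7, 11, 17, 41, 43}: a division algebra.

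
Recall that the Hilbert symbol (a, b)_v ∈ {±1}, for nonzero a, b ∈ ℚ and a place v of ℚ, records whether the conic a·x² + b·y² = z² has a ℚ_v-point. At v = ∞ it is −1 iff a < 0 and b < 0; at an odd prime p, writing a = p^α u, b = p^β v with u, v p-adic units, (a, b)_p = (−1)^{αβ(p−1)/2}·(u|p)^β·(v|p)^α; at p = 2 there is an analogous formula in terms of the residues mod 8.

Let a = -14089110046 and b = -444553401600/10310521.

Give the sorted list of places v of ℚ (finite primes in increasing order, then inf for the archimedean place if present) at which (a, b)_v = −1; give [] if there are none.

(a, b) ≡ (-46, -17501) mod (ℚ^×)²; places V = {2, 3, 5, 7, 11, 13, 19, 23, 37, 43, ∞}.
(a,b)_13: α=0, u≡2; β=-4, v≡3 (mod 13); (2|13)=-1, (3|13)=+1; sign (−1)^0·-1^-4·+1^0 = +1.
(a,b)_3: α=0, u≡2; β=4, v≡1 (mod 3); (2|3)=-1, (1|3)=+1; sign (−1)^0·-1^4·+1^0 = +1.
(a,b)_7: α=0, u≡3; β=2, v≡5 (mod 7); (3|7)=-1, (5|7)=-1; sign (−1)^0·-1^2·-1^0 = +1.
(a,b)_43: α=2, u≡4; β=1, v≡40 (mod 43); (4|43)=+1, (40|43)=+1; sign (−1)^0·+1^1·+1^2 = +1.
(a,b)_23: α=1, u≡15; β=0, v≡13 (mod 23); (15|23)=-1, (13|23)=+1; sign (−1)^0·-1^0·+1^1 = +1.
(a,b)_2: α=1, β=8; u≡1, v≡3 (mod 8); ε(u)ε(v)=0·1, αω(v)=1·1, βω(u)=8·0; sum ≡ 1  ⇒  -1.
(a,b)_5: α=0, u≡4; β=2, v≡1 (mod 5); (4|5)=+1, (1|5)=+1; sign (−1)^0·+1^2·+1^0 = +1.
(a,b)_37: α=2, u≡16; β=1, v≡8 (mod 37); (16|37)=+1, (8|37)=-1; sign (−1)^0·+1^1·-1^2 = +1.
(a,b)_∞: sgn(-46)=−, sgn(-17501)=−, so -1.
(a,b)_19: α=0, u≡6; β=-2, v≡16 (mod 19); (6|19)=+1, (16|19)=+1; sign (−1)^0·+1^-2·+1^0 = +1.
(a,b)_11: α=2, u≡1; β=1, v≡5 (mod 11); (1|11)=+1, (5|11)=+1; sign (−1)^0·+1^1·+1^2 = +1.
(-46, -17501 / ℚ) ramifies at {2, ∞}: a division algebra.

[2, inf]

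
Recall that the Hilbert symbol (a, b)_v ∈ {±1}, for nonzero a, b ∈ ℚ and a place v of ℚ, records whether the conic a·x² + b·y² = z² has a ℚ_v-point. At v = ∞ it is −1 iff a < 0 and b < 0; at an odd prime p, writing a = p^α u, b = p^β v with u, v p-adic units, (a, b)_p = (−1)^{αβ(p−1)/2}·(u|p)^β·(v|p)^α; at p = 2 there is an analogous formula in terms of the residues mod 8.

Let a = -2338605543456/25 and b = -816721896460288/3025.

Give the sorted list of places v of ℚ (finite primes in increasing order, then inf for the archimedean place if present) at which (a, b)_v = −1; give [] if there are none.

(a, b) ≡ (-754, -493) mod (ℚ^×)²; places V = {2, 3, 5, 7, 11, 13, 17, 29, ∞}.
(a,b)_11: α=0, u≡9; β=-2, v≡2 (mod 11); (9|11)=+1, (2|11)=-1; sign (−1)^0·+1^-2·-1^0 = +1.
(a,b)_7: α=2, u≡1; β=2, v≡1 (mod 7); (1|7)=+1, (1|7)=+1; sign (−1)^0·+1^2·+1^2 = +1.
(a,b)_∞: sgn(-754)=−, sgn(-493)=−, so -1.
(a,b)_3: α=4, u≡2; β=0, v≡2 (mod 3); (2|3)=-1, (2|3)=-1; sign (−1)^0·-1^0·-1^4 = +1.
(a,b)_2: α=5, β=12; u≡7, v≡3 (mod 8); ε(u)ε(v)=1·1, αω(v)=5·1, βω(u)=12·0; sum ≡ 0  ⇒  +1.
(a,b)_5: α=-2, u≡4; β=-2, v≡2 (mod 5); (4|5)=+1, (2|5)=-1; sign (−1)^0·+1^-2·-1^-2 = +1.
(a,b)_29: α=1, u≡8; β=1, v≡12 (mod 29); (8|29)=-1, (12|29)=-1; sign (−1)^0·-1^1·-1^1 = +1.
(a,b)_17: α=2, u≡11; β=3, v≡7 (mod 17); (11|17)=-1, (7|17)=-1; sign (−1)^0·-1^3·-1^2 = -1.
(a,b)_13: α=3, u≡8; β=4, v≡12 (mod 13); (8|13)=-1, (12|13)=+1; sign (−1)^0·-1^4·+1^3 = +1.
(-754, -493 / ℚ) ramifies at {17, ∞}: a division algebra.

[17, inf]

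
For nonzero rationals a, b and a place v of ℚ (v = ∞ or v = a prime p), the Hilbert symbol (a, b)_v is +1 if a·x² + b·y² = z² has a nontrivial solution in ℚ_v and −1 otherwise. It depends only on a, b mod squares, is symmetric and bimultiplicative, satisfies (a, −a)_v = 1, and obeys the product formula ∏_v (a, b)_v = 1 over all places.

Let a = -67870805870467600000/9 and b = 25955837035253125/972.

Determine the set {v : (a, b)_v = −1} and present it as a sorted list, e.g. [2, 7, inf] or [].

Mod squares: a ≡ -10, b ≡ 15015. Check v ∈ {∞, 2, 3, 5, 7, 11, 13}.
v=5: a=5^5·(≡2), b=5^5·(≡3) mod 5; (2|5)=-1, (3|5)=-1; (−1)^{5·5·2}·(-1)^5·(-1)^5 = +1.
v=7: a=7^4·(≡2), b=7^5·(≡3) mod 7; (2|7)=+1, (3|7)=-1; (−1)^{4·5·3}·(+1)^5·(-1)^4 = +1.
v=∞: -10 < 0 and 15015 > 0  ⇒  (a,b)_∞ = +1.
v=3: a=3^-2·(≡2), b=3^-5·(≡1) mod 3; (2|3)=-1, (1|3)=+1; (−1)^{-2·-5·1}·(-1)^-5·(+1)^-2 = -1.
v=11: a=11^4·(≡1), b=11^3·(≡3) mod 11; (1|11)=+1, (3|11)=+1; (−1)^{4·3·5}·(+1)^3·(+1)^4 = +1.
v=13: a=13^6·(≡4), b=13^5·(≡8) mod 13; (4|13)=+1, (8|13)=-1; (−1)^{6·5·6}·(+1)^5·(-1)^6 = +1.
v=2: v_2(a)=7, v_2(b)=-2; units ≡ 3, 7 (mod 8); ε·ε+αω+βω = 1·1+7·0+-2·1 ≡ 1  ⇒  (a,b)_2 = -1.
|Ram(-10, 15015)| = 2, even; anisotropic at {2, 3}.

[2, 3]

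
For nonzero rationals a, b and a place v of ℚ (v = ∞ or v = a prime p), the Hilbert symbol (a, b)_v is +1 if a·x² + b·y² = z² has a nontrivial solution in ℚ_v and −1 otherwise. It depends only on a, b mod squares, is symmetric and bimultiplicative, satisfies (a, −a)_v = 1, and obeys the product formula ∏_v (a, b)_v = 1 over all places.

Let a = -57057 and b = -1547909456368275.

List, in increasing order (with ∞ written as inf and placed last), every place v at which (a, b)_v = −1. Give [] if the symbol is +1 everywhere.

(a, b) ≡ (-57057, -19019) mod (ℚ^×)²; places V = {2, 3, 5, 7, 11, 13, 19, ∞}.
(a,b)_19: α=1, u≡18; β=3, v≡17 (mod 19); (18|19)=-1, (17|19)=+1; sign (−1)^1·-1^3·+1^1 = +1.
(a,b)_∞: sgn(-57057)=−, sgn(-19019)=−, so -1.
(a,b)_11: α=1, u≡5; β=3, v≡4 (mod 11); (5|11)=+1, (4|11)=+1; sign (−1)^1·+1^3·+1^1 = -1.
(a,b)_5: α=0, u≡3; β=2, v≡4 (mod 5); (3|5)=-1, (4|5)=+1; sign (−1)^0·-1^2·+1^0 = +1.
(a,b)_13: α=1, u≡5; β=3, v≡6 (mod 13); (5|13)=-1, (6|13)=-1; sign (−1)^0·-1^3·-1^1 = +1.
(a,b)_2: α=0, β=0; u≡7, v≡5 (mod 8); ε(u)ε(v)=1·0, αω(v)=0·1, βω(u)=0·0; sum ≡ 0  ⇒  +1.
(a,b)_3: α=1, u≡1; β=2, v≡1 (mod 3); (1|3)=+1, (1|3)=+1; sign (−1)^0·+1^2·+1^1 = +1.
(a,b)_7: α=1, u≡4; β=3, v≡6 (mod 7); (4|7)=+1, (6|7)=-1; sign (−1)^1·+1^3·-1^1 = +1.
Ram(-57057, -19019) = {11, ∞}; no ℚ_11-point on the conic.

[11, inf]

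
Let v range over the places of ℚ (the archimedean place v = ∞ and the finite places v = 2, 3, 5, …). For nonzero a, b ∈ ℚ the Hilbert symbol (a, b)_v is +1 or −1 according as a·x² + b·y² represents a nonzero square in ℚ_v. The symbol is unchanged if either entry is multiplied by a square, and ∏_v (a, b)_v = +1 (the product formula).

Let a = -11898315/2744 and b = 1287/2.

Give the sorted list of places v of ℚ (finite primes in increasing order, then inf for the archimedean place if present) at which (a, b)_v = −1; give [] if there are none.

Mod squares: a ≡ -10010, b ≡ 286. Check v ∈ {∞, 2, 3, 5, 7, 11, 13, 43}.
v=13: a=13^1·(≡10), b=13^1·(≡4) mod 13; (10|13)=+1, (4|13)=+1; (−1)^{1·1·6}·(+1)^1·(+1)^1 = +1.
v=43: a=43^2·(≡25), b=43^0·(≡20) mod 43; (25|43)=+1, (20|43)=-1; (−1)^{2·0·21}·(+1)^0·(-1)^2 = +1.
v=∞: -10010 < 0 and 286 > 0  ⇒  (a,b)_∞ = +1.
v=11: a=11^1·(≡4), b=11^1·(≡9) mod 11; (4|11)=+1, (9|11)=+1; (−1)^{1·1·5}·(+1)^1·(+1)^1 = -1.
v=2: v_2(a)=-3, v_2(b)=-1; units ≡ 3, 7 (mod 8); ε·ε+αω+βω = 1·1+-3·0+-1·1 ≡ 0  ⇒  (a,b)_2 = +1.
v=3: a=3^2·(≡1), b=3^2·(≡1) mod 3; (1|3)=+1, (1|3)=+1; (−1)^{2·2·1}·(+1)^2·(+1)^2 = +1.
v=7: a=7^-3·(≡5), b=7^0·(≡3) mod 7; (5|7)=-1, (3|7)=-1; (−1)^{-3·0·3}·(-1)^0·(-1)^-3 = -1.
v=5: a=5^1·(≡3), b=5^0·(≡1) mod 5; (3|5)=-1, (1|5)=+1; (−1)^{1·0·2}·(-1)^0·(+1)^1 = +1.
|Ram(-10010, 286)| = 2, even; anisotropic at {7, 11}.

[7, 11]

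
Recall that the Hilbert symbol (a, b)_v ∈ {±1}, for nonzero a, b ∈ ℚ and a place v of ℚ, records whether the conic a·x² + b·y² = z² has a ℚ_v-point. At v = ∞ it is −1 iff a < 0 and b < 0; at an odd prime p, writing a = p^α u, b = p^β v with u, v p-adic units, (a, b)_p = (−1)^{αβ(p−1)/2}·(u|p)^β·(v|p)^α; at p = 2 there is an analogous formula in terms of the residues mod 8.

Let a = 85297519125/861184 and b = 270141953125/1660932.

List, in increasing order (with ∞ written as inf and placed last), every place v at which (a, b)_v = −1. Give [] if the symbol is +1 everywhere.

(a, b) ≡ (1365, 23205) mod (ℚ^×)²; places V = {2, 3, 5, 7, 11, 13, 17, 29, 31, 41, ∞}.
(a,b)_17: α=2, u≡12; β=1, v≡3 (mod 17); (12|17)=-1, (3|17)=-1; sign (−1)^0·-1^1·-1^2 = -1.
(a,b)_41: α=0, u≡22; β=2, v≡25 (mod 41); (22|41)=-1, (25|41)=+1; sign (−1)^0·-1^2·+1^0 = +1.
(a,b)_13: α=1, u≡12; β=-3, v≡9 (mod 13); (12|13)=+1, (9|13)=+1; sign (−1)^0·+1^-3·+1^1 = +1.
(a,b)_5: α=3, u≡2; β=7, v≡1 (mod 5); (2|5)=-1, (1|5)=+1; sign (−1)^0·-1^7·+1^3 = -1.
(a,b)_11: α=0, u≡1; β=2, v≡7 (mod 11); (1|11)=+1, (7|11)=-1; sign (−1)^0·+1^2·-1^0 = +1.
(a,b)_∞: sgn(1365)=+, sgn(23205)=+, so +1.
(a,b)_3: α=3, u≡2; β=-3, v≡1 (mod 3); (2|3)=-1, (1|3)=+1; sign (−1)^1·-1^-3·+1^3 = +1.
(a,b)_29: α=-2, u≡3; β=0, v≡25 (mod 29); (3|29)=-1, (25|29)=+1; sign (−1)^0·-1^0·+1^-2 = +1.
(a,b)_7: α=1, u≡5; β=-1, v≡4 (mod 7); (5|7)=-1, (4|7)=+1; sign (−1)^1·-1^-1·+1^1 = +1.
(a,b)_31: α=2, u≡20; β=0, v≡12 (mod 31); (20|31)=+1, (12|31)=-1; sign (−1)^0·+1^0·-1^2 = +1.
(a,b)_2: α=-10, β=-2; u≡5, v≡5 (mod 8); ε(u)ε(v)=0·0, αω(v)=-10·1, βω(u)=-2·1; sum ≡ 0  ⇒  +1.
|Ram(1365, 23205)| = 2, even; anisotropic at {5, 17}.

[5, 17]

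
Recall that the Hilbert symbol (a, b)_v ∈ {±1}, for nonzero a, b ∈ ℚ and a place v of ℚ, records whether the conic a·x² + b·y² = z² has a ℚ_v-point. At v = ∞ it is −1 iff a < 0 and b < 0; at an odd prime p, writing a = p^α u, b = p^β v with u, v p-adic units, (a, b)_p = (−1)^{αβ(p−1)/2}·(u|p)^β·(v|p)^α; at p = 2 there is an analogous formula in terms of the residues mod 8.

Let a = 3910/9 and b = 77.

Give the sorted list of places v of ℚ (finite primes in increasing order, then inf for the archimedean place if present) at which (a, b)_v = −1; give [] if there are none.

[2, 5]

Mod squares: a ≡ 3910, b ≡ 77. Check v ∈ {∞, 2, 3, 5, 7, 11, 17, 23}.
v=7: a=7^0·(≡2), b=7^1·(≡4) mod 7; (2|7)=+1, (4|7)=+1; (−1)^{0·1·3}·(+1)^1·(+1)^0 = +1.
v=17: a=17^1·(≡1), b=17^0·(≡9) mod 17; (1|17)=+1, (9|17)=+1; (−1)^{1·0·8}·(+1)^0·(+1)^1 = +1.
v=∞: 3910 > 0 and 77 > 0  ⇒  (a,b)_∞ = +1.
v=2: v_2(a)=1, v_2(b)=0; units ≡ 3, 5 (mod 8); ε·ε+αω+βω = 1·0+1·1+0·1 ≡ 1  ⇒  (a,b)_2 = -1.
v=3: a=3^-2·(≡1), b=3^0·(≡2) mod 3; (1|3)=+1, (2|3)=-1; (−1)^{-2·0·1}·(+1)^0·(-1)^-2 = +1.
v=23: a=23^1·(≡1), b=23^0·(≡8) mod 23; (1|23)=+1, (8|23)=+1; (−1)^{1·0·11}·(+1)^0·(+1)^1 = +1.
v=11: a=11^0·(≡3), b=11^1·(≡7) mod 11; (3|11)=+1, (7|11)=-1; (−1)^{0·1·5}·(+1)^1·(-1)^0 = +1.
v=5: a=5^1·(≡3), b=5^0·(≡2) mod 5; (3|5)=-1, (2|5)=-1; (−1)^{1·0·2}·(-1)^0·(-1)^1 = -1.
|Ram(3910, 77)| = 2, even; anisotropic at {2, 5}.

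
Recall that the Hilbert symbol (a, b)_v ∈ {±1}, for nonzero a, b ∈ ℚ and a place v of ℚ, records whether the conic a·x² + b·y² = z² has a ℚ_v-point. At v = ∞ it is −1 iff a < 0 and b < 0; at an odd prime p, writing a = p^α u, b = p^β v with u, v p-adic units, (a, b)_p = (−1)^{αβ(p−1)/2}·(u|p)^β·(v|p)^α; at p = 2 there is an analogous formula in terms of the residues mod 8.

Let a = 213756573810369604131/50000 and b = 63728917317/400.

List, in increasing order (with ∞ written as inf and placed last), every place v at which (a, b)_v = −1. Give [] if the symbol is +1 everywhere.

(a, b) ≡ (95, 2179437) mod (ℚ^×)²; places V = {2, 3, 5, 13, 19, 29, 41, 47, ∞}.
(a,b)_29: α=2, u≡12; β=1, v≡8 (mod 29); (12|29)=-1, (8|29)=-1; sign (−1)^0·-1^1·-1^2 = -1.
(a,b)_13: α=2, u≡10; β=1, v≡3 (mod 13); (10|13)=+1, (3|13)=+1; sign (−1)^0·+1^1·+1^2 = +1.
(a,b)_∞: sgn(95)=+, sgn(2179437)=+, so +1.
(a,b)_41: α=2, u≡6; β=1, v≡16 (mod 41); (6|41)=-1, (16|41)=+1; sign (−1)^0·-1^1·+1^2 = -1.
(a,b)_5: α=-5, u≡1; β=-2, v≡2 (mod 5); (1|5)=+1, (2|5)=-1; sign (−1)^0·+1^-2·-1^-5 = -1.
(a,b)_2: α=-4, β=-4; u≡7, v≡5 (mod 8); ε(u)ε(v)=1·0, αω(v)=-4·1, βω(u)=-4·0; sum ≡ 0  ⇒  +1.
(a,b)_47: α=2, u≡18; β=1, v≡30 (mod 47); (18|47)=+1, (30|47)=-1; sign (−1)^0·+1^1·-1^2 = +1.
(a,b)_3: α=10, u≡2; β=5, v≡2 (mod 3); (2|3)=-1, (2|3)=-1; sign (−1)^0·-1^5·-1^10 = -1.
(a,b)_19: α=3, u≡7; β=2, v≡1 (mod 19); (7|19)=+1, (1|19)=+1; sign (−1)^0·+1^2·+1^3 = +1.
Ram(95, 2179437) = {3, 5, 29, 41}; no ℚ_3-point on the conic.

[3, 5, 29, 41]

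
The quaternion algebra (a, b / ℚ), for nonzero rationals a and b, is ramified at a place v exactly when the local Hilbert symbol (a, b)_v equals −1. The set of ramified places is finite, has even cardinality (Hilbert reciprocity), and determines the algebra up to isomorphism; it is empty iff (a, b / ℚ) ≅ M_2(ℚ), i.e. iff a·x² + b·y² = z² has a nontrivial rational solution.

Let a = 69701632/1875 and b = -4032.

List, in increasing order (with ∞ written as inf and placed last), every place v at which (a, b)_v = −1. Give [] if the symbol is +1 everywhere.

Mod squares: a ≡ 51051, b ≡ -7. Check v ∈ {∞, 2, 3, 5, 7, 11, 13, 17}.
v=5: a=5^-4·(≡4), b=5^0·(≡3) mod 5; (4|5)=+1, (3|5)=-1; (−1)^{-4·0·2}·(+1)^0·(-1)^-4 = +1.
v=∞: 51051 > 0 and -7 < 0  ⇒  (a,b)_∞ = +1.
v=17: a=17^1·(≡14), b=17^0·(≡14) mod 17; (14|17)=-1, (14|17)=-1; (−1)^{1·0·8}·(-1)^0·(-1)^1 = -1.
v=13: a=13^1·(≡3), b=13^0·(≡11) mod 13; (3|13)=+1, (11|13)=-1; (−1)^{1·0·6}·(+1)^0·(-1)^1 = -1.
v=3: a=3^-1·(≡1), b=3^2·(≡2) mod 3; (1|3)=+1, (2|3)=-1; (−1)^{-1·2·1}·(+1)^2·(-1)^-1 = -1.
v=2: v_2(a)=12, v_2(b)=6; units ≡ 3, 1 (mod 8); ε·ε+αω+βω = 1·0+12·0+6·1 ≡ 0  ⇒  (a,b)_2 = +1.
v=7: a=7^1·(≡5), b=7^1·(≡5) mod 7; (5|7)=-1, (5|7)=-1; (−1)^{1·1·3}·(-1)^1·(-1)^1 = -1.
v=11: a=11^1·(≡10), b=11^0·(≡5) mod 11; (10|11)=-1, (5|11)=+1; (−1)^{1·0·5}·(-1)^0·(+1)^1 = +1.
|Ram(51051, -7)| = 4, even; anisotropic at {3, 7, 13, 17}.

[3, 7, 13, 17]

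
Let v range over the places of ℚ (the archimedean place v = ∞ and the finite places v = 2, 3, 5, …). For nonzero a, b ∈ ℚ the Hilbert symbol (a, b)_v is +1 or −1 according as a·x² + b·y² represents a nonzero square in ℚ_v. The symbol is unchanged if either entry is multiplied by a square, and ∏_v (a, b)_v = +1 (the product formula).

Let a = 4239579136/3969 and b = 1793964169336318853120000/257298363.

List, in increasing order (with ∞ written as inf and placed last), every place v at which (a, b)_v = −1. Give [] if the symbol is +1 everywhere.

Mod squares: a ≡ 14326, b ≡ 625209. Check v ∈ {∞, 2, 3, 5, 7, 13, 17, 19, 23, 29, 41}.
v=∞: 14326 > 0 and 625209 > 0  ⇒  (a,b)_∞ = +1.
v=23: a=23^0·(≡10), b=23^1·(≡20) mod 23; (10|23)=-1, (20|23)=-1; (−1)^{0·1·11}·(-1)^1·(-1)^0 = -1.
v=3: a=3^-4·(≡1), b=3^-7·(≡2) mod 3; (1|3)=+1, (2|3)=-1; (−1)^{-4·-7·1}·(+1)^-7·(-1)^-4 = +1.
v=19: a=19^1·(≡14), b=19^2·(≡8) mod 19; (14|19)=-1, (8|19)=-1; (−1)^{1·2·9}·(-1)^2·(-1)^1 = -1.
v=7: a=7^-2·(≡4), b=7^-6·(≡4) mod 7; (4|7)=+1, (4|7)=+1; (−1)^{-2·-6·3}·(+1)^-6·(+1)^-2 = +1.
v=13: a=13^1·(≡10), b=13^3·(≡2) mod 13; (10|13)=+1, (2|13)=-1; (−1)^{1·3·6}·(+1)^3·(-1)^1 = -1.
v=41: a=41^0·(≡35), b=41^1·(≡13) mod 41; (35|41)=-1, (13|41)=-1; (−1)^{0·1·20}·(-1)^1·(-1)^0 = -1.
v=5: a=5^0·(≡4), b=5^4·(≡4) mod 5; (4|5)=+1, (4|5)=+1; (−1)^{0·4·2}·(+1)^4·(+1)^0 = +1.
v=29: a=29^1·(≡24), b=29^2·(≡21) mod 29; (24|29)=+1, (21|29)=-1; (−1)^{1·2·14}·(+1)^2·(-1)^1 = -1.
v=2: v_2(a)=11, v_2(b)=28; units ≡ 3, 1 (mod 8); ε·ε+αω+βω = 1·0+11·0+28·1 ≡ 0  ⇒  (a,b)_2 = +1.
v=17: a=17^2·(≡6), b=17^1·(≡6) mod 17; (6|17)=-1, (6|17)=-1; (−1)^{2·1·8}·(-1)^1·(-1)^2 = -1.
Ram(14326, 625209) = {13, 17, 19, 23, 29, 41}; no ℚ_13-point on the conic.

[13, 17, 19, 23, 29, 41]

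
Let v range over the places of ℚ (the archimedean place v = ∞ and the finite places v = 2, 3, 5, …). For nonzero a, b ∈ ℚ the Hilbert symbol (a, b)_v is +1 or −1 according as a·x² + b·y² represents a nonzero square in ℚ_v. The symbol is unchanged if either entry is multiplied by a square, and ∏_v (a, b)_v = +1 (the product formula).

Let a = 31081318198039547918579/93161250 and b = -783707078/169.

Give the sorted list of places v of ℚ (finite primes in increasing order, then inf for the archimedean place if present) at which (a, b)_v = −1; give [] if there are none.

[43, 53]

(a, b) ≡ (22, -132182) mod (ℚ^×)²; places V = {2, 3, 5, 7, 11, 13, 17, 23, 29, 43, 53, ∞}.
(a,b)_53: α=2, u≡19; β=1, v≡18 (mod 53); (19|53)=-1, (18|53)=-1; sign (−1)^0·-1^1·-1^2 = -1.
(a,b)_23: α=2, u≡11; β=0, v≡15 (mod 23); (11|23)=-1, (15|23)=-1; sign (−1)^0·-1^0·-1^2 = +1.
(a,b)_11: α=5, u≡8; β=2, v≡9 (mod 11); (8|11)=-1, (9|11)=+1; sign (−1)^0·-1^2·+1^5 = +1.
(a,b)_3: α=-2, u≡1; β=0, v≡1 (mod 3); (1|3)=+1, (1|3)=+1; sign (−1)^0·+1^0·+1^-2 = +1.
(a,b)_13: α=-2, u≡9; β=-2, v≡2 (mod 13); (9|13)=+1, (2|13)=-1; sign (−1)^0·+1^-2·-1^-2 = +1.
(a,b)_43: α=2, u≡28; β=1, v≡8 (mod 43); (28|43)=-1, (8|43)=-1; sign (−1)^0·-1^1·-1^2 = -1.
(a,b)_5: α=-4, u≡3; β=0, v≡3 (mod 5); (3|5)=-1, (3|5)=-1; sign (−1)^0·-1^0·-1^-4 = +1.
(a,b)_2: α=-1, β=1; u≡3, v≡5 (mod 8); ε(u)ε(v)=1·0, αω(v)=-1·1, βω(u)=1·1; sum ≡ 0  ⇒  +1.
(a,b)_∞: sgn(22)=+, sgn(-132182)=−, so +1.
(a,b)_17: α=4, u≡14; β=0, v≡6 (mod 17); (14|17)=-1, (6|17)=-1; sign (−1)^0·-1^0·-1^4 = +1.
(a,b)_29: α=2, u≡23; β=1, v≡13 (mod 29); (23|29)=+1, (13|29)=+1; sign (−1)^0·+1^1·+1^2 = +1.
(a,b)_7: α=-2, u≡1; β=2, v≡5 (mod 7); (1|7)=+1, (5|7)=-1; sign (−1)^0·+1^2·-1^-2 = +1.
Ram(22, -132182) = {43, 53}; no ℚ_43-point on the conic.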